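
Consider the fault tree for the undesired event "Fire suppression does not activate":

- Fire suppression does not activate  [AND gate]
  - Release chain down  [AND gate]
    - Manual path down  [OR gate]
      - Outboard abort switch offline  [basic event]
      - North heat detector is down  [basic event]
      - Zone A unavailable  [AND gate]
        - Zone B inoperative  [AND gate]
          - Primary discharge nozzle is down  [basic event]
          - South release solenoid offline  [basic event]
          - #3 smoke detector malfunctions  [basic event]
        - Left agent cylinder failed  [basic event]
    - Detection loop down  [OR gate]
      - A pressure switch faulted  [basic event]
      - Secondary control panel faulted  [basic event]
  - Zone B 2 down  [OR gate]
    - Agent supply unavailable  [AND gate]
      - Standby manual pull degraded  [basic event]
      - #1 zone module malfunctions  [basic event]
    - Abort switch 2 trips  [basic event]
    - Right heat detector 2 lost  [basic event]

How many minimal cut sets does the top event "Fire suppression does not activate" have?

Zone B inoperative [AND]: one cut set from each child combined → 1 × 1 × 1 = 1 cut set(s).
Zone A unavailable [AND]: one cut set from each child combined → 1 × 1 = 1 cut set(s).
Manual path down [OR]: union of children's cut sets → 3 cut set(s).
Detection loop down [OR]: union of children's cut sets → 2 cut set(s).
Release chain down [AND]: one cut set from each child combined → 3 × 2 = 6 cut set(s).
Agent supply unavailable [AND]: one cut set from each child combined → 1 × 1 = 1 cut set(s).
Zone B 2 down [OR]: union of children's cut sets → 3 cut set(s).
Fire suppression does not activate [AND]: one cut set from each child combined → 6 × 3 = 18 cut set(s).

18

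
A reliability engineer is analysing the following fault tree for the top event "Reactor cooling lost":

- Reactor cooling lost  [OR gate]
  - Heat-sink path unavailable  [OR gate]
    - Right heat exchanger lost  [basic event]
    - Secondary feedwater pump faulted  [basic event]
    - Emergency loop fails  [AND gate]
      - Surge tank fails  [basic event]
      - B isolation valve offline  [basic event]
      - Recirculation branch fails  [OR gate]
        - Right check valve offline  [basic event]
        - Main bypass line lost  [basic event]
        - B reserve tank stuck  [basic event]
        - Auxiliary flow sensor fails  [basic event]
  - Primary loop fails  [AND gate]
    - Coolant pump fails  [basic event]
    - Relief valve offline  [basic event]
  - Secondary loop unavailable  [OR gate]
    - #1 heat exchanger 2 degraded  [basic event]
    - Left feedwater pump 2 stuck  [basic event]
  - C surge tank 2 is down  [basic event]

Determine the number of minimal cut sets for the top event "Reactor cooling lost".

10

Recirculation branch fails [OR]: union of children's cut sets → 4 cut set(s).
Emergency loop fails [AND]: one cut set from each child combined → 1 × 1 × 4 = 4 cut set(s).
Heat-sink path unavailable [OR]: union of children's cut sets → 6 cut set(s).
Primary loop fails [AND]: one cut set from each child combined → 1 × 1 = 1 cut set(s).
Secondary loop unavailable [OR]: union of children's cut sets → 2 cut set(s).
Reactor cooling lost [OR]: union of children's cut sets → 10 cut set(s).
Minimal cut sets: {Right heat exchanger lost}; {Secondary feedwater pump faulted}; {B isolation valve offline, Right check valve offline, Surge tank fails}; {B isolation valve offline, Main bypass line lost, Surge tank fails}; {B isolation valve offline, B reserve tank stuck, Surge tank fails}; {Auxiliary flow sensor fails, B isolation valve offline, Surge tank fails}; {Coolant pump fails, Relief valve offline}; {#1 heat exchanger 2 degraded}; {Left feedwater pump 2 stuck}; {C surge tank 2 is down}.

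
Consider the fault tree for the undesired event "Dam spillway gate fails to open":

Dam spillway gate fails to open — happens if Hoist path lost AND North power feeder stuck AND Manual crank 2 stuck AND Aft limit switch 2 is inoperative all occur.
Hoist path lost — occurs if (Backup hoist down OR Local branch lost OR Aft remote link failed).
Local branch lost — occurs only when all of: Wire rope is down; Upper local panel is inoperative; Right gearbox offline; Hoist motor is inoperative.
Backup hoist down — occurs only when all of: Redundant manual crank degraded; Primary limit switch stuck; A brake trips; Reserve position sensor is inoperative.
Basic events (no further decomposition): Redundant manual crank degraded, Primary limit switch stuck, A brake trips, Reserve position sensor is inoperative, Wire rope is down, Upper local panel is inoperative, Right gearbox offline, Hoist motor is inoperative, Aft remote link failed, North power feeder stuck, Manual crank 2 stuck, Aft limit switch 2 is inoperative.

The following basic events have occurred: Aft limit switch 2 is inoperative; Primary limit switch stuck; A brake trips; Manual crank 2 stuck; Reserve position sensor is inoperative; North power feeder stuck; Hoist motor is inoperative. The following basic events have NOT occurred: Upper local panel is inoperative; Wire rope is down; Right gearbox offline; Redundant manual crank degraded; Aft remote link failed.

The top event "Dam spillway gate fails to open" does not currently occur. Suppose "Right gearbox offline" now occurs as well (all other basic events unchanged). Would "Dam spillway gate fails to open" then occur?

No

Counterfactual: set "Right gearbox offline" to occurred.
Backup hoist down [AND]: Redundant manual crank degraded=not, Primary limit switch stuck=occurs, A brake trips=occurs, Reserve position sensor is inoperative=occurs → not all inputs occur → does not occur.
Local branch lost [AND]: Wire rope is down=not, Upper local panel is inoperative=not, Right gearbox offline=occurs, Hoist motor is inoperative=occurs → not all inputs occur → does not occur.
Hoist path lost [OR]: Backup hoist down=not, Local branch lost=not, Aft remote link failed=not → no input occurs → does not occur.
Dam spillway gate fails to open [AND]: Hoist path lost=not, North power feeder stuck=occurs, Manual crank 2 stuck=occurs, Aft limit switch 2 is inoperative=occurs → not all inputs occur → does not occur.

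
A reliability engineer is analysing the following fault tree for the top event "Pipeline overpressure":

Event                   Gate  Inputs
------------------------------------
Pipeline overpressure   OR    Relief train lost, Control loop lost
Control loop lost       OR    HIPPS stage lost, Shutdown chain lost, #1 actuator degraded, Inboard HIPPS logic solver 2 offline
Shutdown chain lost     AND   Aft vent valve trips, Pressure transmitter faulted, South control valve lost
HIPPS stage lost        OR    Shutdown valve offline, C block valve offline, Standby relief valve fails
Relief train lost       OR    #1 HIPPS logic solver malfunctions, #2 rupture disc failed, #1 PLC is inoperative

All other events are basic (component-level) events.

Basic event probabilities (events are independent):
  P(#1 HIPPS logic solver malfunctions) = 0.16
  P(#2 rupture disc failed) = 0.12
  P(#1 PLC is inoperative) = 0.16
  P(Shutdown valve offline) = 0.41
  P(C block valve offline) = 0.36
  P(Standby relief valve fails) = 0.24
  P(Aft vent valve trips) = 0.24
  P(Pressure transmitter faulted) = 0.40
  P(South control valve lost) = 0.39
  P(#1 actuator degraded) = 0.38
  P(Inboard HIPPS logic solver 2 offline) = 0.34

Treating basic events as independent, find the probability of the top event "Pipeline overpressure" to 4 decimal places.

P(Relief train lost) [OR] = 1 − (1−0.16) × (1−0.12) × (1−0.16) = 0.379072
P(HIPPS stage lost) [OR] = 1 − (1−0.41) × (1−0.36) × (1−0.24) = 0.713024
P(Shutdown chain lost) [AND] = 0.24 × 0.40 × 0.39 = 0.037440
P(Control loop lost) [OR] = 1 − (1−0.713024) × (1−0.037440) × (1−0.38) × (1−0.34) = 0.886966
P(Pipeline overpressure) [OR] = 1 − (1−0.379072) × (1−0.886966) = 0.929814
Rounded to 4 decimal places: P(Pipeline overpressure) ≈ 0.9298.

0.9298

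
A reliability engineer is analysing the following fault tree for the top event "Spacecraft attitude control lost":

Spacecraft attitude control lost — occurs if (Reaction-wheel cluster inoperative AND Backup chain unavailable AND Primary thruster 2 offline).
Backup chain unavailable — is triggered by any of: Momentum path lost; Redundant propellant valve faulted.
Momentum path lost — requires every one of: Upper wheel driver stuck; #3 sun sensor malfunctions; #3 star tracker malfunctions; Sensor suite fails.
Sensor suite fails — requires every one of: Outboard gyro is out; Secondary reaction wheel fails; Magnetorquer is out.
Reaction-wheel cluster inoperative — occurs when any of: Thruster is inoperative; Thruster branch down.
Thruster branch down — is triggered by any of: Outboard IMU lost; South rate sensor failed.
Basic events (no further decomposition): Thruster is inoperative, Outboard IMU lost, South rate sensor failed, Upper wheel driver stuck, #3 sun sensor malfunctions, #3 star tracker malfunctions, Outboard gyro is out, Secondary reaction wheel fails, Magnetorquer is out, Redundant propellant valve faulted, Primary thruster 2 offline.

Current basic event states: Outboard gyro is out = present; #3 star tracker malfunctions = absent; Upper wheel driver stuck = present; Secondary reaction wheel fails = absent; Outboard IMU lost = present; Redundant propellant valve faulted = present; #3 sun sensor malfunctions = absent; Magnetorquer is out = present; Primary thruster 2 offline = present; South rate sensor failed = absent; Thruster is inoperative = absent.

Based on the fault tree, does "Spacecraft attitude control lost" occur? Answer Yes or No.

Yes

Thruster branch down [OR]: Outboard IMU lost=occurs, South rate sensor failed=not → at least one input occurs → occurs.
Reaction-wheel cluster inoperative [OR]: Thruster is inoperative=not, Thruster branch down=occurs → at least one input occurs → occurs.
Sensor suite fails [AND]: Outboard gyro is out=occurs, Secondary reaction wheel fails=not, Magnetorquer is out=occurs → not all inputs occur → does not occur.
Momentum path lost [AND]: Upper wheel driver stuck=occurs, #3 sun sensor malfunctions=not, #3 star tracker malfunctions=not, Sensor suite fails=not → not all inputs occur → does not occur.
Backup chain unavailable [OR]: Momentum path lost=not, Redundant propellant valve faulted=occurs → at least one input occurs → occurs.
Spacecraft attitude control lost [AND]: Reaction-wheel cluster inoperative=occurs, Backup chain unavailable=occurs, Primary thruster 2 offline=occurs → all inputs occur → occurs.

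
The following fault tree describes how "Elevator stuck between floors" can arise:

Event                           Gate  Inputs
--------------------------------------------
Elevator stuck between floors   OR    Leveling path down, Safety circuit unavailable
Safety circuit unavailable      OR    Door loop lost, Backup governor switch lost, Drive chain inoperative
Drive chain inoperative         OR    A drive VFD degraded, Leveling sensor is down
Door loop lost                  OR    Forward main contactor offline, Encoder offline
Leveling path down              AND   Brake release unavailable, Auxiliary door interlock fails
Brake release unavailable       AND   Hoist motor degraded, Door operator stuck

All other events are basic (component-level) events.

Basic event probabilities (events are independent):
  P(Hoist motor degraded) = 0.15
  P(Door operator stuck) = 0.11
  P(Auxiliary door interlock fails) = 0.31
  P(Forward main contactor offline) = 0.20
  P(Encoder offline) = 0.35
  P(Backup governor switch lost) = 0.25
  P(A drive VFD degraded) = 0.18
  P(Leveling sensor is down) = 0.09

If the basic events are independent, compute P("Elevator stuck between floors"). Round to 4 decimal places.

P(Brake release unavailable) [AND] = 0.15 × 0.11 = 0.016500
P(Leveling path down) [AND] = 0.016500 × 0.31 = 0.005115
P(Door loop lost) [OR] = 1 − (1−0.20) × (1−0.35) = 0.480000
P(Drive chain inoperative) [OR] = 1 − (1−0.18) × (1−0.09) = 0.253800
P(Safety circuit unavailable) [OR] = 1 − (1−0.480000) × (1−0.25) × (1−0.253800) = 0.708982
P(Elevator stuck between floors) [OR] = 1 − (1−0.005115) × (1−0.708982) = 0.710471
Rounded to 4 decimal places: P(Elevator stuck between floors) ≈ 0.7105.

0.7105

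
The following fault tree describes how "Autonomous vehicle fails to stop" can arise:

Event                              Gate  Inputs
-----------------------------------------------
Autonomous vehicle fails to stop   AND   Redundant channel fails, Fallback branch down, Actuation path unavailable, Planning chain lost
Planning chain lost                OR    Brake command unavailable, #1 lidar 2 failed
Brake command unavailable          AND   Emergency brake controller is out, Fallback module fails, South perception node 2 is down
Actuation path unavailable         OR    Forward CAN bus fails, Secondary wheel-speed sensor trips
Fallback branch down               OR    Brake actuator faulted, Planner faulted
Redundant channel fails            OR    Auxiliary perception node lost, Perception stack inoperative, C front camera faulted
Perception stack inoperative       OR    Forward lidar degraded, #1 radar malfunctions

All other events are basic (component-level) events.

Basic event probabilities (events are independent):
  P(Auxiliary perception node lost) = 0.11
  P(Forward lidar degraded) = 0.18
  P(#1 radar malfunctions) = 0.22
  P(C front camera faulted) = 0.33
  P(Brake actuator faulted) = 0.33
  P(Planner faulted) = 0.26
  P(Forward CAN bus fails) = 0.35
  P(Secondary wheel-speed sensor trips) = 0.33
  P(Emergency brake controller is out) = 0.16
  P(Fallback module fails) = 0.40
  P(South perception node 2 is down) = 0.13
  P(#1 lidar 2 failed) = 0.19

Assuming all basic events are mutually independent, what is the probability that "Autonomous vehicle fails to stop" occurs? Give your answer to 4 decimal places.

0.0346

P(Perception stack inoperative) [OR] = 1 − (1−0.18) × (1−0.22) = 0.360400
P(Redundant channel fails) [OR] = 1 − (1−0.11) × (1−0.360400) × (1−0.33) = 0.618607
P(Fallback branch down) [OR] = 1 − (1−0.33) × (1−0.26) = 0.504200
P(Actuation path unavailable) [OR] = 1 − (1−0.35) × (1−0.33) = 0.564500
P(Brake command unavailable) [AND] = 0.16 × 0.40 × 0.13 = 0.008320
P(Planning chain lost) [OR] = 1 − (1−0.008320) × (1−0.19) = 0.196739
P(Autonomous vehicle fails to stop) [AND] = 0.618607 × 0.504200 × 0.564500 × 0.196739 = 0.034640
Rounded to 4 decimal places: P(Autonomous vehicle fails to stop) ≈ 0.0346.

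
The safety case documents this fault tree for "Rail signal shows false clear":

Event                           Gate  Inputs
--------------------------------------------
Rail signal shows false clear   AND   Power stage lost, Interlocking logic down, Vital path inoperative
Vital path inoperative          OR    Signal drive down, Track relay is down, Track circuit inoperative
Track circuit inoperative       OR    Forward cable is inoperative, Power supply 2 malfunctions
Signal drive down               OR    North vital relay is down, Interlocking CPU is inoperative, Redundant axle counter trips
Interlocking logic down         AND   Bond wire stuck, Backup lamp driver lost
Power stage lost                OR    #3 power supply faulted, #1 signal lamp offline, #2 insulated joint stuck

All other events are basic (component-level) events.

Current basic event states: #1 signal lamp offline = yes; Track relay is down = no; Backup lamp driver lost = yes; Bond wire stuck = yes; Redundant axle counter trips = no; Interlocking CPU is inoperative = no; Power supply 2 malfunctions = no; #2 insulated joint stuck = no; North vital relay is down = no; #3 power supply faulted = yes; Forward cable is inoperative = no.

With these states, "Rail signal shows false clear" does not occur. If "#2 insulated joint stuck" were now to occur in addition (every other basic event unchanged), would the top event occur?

Counterfactual: set "#2 insulated joint stuck" to occurred.
Power stage lost [OR]: #3 power supply faulted=occurs, #1 signal lamp offline=occurs, #2 insulated joint stuck=occurs → at least one input occurs → occurs.
Interlocking logic down [AND]: Bond wire stuck=occurs, Backup lamp driver lost=occurs → all inputs occur → occurs.
Signal drive down [OR]: North vital relay is down=not, Interlocking CPU is inoperative=not, Redundant axle counter trips=not → no input occurs → does not occur.
Track circuit inoperative [OR]: Forward cable is inoperative=not, Power supply 2 malfunctions=not → no input occurs → does not occur.
Vital path inoperative [OR]: Signal drive down=not, Track relay is down=not, Track circuit inoperative=not → no input occurs → does not occur.
Rail signal shows false clear [AND]: Power stage lost=occurs, Interlocking logic down=occurs, Vital path inoperative=not → not all inputs occur → does not occur.

No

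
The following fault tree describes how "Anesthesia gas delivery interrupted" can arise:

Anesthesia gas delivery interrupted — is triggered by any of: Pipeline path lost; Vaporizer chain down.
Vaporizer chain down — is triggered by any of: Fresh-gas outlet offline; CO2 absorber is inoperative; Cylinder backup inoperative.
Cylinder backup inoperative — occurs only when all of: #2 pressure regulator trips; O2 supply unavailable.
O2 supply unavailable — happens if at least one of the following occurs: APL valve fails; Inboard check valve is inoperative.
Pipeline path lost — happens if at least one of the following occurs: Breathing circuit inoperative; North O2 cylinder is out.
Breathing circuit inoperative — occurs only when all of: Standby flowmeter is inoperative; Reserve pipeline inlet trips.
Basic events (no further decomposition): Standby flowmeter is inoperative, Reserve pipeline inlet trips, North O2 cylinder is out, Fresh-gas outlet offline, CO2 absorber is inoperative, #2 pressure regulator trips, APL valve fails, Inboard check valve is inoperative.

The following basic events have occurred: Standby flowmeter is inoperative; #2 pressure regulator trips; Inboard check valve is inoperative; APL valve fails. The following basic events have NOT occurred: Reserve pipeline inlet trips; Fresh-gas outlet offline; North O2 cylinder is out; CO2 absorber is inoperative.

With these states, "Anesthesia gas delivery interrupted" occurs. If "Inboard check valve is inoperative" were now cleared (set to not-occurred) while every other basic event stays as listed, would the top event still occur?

Counterfactual: set "Inboard check valve is inoperative" to not occurred.
Breathing circuit inoperative [AND]: Standby flowmeter is inoperative=occurs, Reserve pipeline inlet trips=not → not all inputs occur → does not occur.
Pipeline path lost [OR]: Breathing circuit inoperative=not, North O2 cylinder is out=not → no input occurs → does not occur.
O2 supply unavailable [OR]: APL valve fails=occurs, Inboard check valve is inoperative=not → at least one input occurs → occurs.
Cylinder backup inoperative [AND]: #2 pressure regulator trips=occurs, O2 supply unavailable=occurs → all inputs occur → occurs.
Vaporizer chain down [OR]: Fresh-gas outlet offline=not, CO2 absorber is inoperative=not, Cylinder backup inoperative=occurs → at least one input occurs → occurs.
Anesthesia gas delivery interrupted [OR]: Pipeline path lost=not, Vaporizer chain down=occurs → at least one input occurs → occurs.

Yes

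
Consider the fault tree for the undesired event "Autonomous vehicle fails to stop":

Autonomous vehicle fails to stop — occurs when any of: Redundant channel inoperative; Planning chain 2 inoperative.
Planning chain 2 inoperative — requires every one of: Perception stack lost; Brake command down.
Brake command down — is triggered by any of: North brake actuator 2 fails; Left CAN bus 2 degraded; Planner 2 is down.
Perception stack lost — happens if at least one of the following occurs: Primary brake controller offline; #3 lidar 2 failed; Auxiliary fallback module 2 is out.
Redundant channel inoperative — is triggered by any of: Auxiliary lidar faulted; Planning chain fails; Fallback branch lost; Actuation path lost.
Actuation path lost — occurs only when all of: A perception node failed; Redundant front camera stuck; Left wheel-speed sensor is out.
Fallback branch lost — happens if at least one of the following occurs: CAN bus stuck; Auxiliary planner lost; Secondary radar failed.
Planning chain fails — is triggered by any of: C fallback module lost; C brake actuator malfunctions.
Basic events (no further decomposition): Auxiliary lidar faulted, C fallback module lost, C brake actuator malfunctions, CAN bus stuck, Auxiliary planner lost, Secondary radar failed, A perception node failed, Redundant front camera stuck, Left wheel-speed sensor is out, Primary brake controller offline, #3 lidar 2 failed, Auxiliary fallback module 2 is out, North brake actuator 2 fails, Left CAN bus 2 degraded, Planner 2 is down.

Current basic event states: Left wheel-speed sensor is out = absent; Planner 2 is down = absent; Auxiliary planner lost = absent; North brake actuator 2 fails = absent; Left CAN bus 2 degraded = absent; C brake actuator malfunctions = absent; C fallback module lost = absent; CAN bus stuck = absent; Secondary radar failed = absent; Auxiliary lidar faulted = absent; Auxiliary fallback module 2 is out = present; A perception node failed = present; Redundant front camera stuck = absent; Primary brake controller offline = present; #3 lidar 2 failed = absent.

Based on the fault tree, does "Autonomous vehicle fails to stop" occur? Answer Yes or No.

Planning chain fails [OR]: C fallback module lost=not, C brake actuator malfunctions=not → no input occurs → does not occur.
Fallback branch lost [OR]: CAN bus stuck=not, Auxiliary planner lost=not, Secondary radar failed=not → no input occurs → does not occur.
Actuation path lost [AND]: A perception node failed=occurs, Redundant front camera stuck=not, Left wheel-speed sensor is out=not → not all inputs occur → does not occur.
Redundant channel inoperative [OR]: Auxiliary lidar faulted=not, Planning chain fails=not, Fallback branch lost=not, Actuation path lost=not → no input occurs → does not occur.
Perception stack lost [OR]: Primary brake controller offline=occurs, #3 lidar 2 failed=not, Auxiliary fallback module 2 is out=occurs → at least one input occurs → occurs.
Brake command down [OR]: North brake actuator 2 fails=not, Left CAN bus 2 degraded=not, Planner 2 is down=not → no input occurs → does not occur.
Planning chain 2 inoperative [AND]: Perception stack lost=occurs, Brake command down=not → not all inputs occur → does not occur.
Autonomous vehicle fails to stop [OR]: Redundant channel inoperative=not, Planning chain 2 inoperative=not → no input occurs → does not occur.

No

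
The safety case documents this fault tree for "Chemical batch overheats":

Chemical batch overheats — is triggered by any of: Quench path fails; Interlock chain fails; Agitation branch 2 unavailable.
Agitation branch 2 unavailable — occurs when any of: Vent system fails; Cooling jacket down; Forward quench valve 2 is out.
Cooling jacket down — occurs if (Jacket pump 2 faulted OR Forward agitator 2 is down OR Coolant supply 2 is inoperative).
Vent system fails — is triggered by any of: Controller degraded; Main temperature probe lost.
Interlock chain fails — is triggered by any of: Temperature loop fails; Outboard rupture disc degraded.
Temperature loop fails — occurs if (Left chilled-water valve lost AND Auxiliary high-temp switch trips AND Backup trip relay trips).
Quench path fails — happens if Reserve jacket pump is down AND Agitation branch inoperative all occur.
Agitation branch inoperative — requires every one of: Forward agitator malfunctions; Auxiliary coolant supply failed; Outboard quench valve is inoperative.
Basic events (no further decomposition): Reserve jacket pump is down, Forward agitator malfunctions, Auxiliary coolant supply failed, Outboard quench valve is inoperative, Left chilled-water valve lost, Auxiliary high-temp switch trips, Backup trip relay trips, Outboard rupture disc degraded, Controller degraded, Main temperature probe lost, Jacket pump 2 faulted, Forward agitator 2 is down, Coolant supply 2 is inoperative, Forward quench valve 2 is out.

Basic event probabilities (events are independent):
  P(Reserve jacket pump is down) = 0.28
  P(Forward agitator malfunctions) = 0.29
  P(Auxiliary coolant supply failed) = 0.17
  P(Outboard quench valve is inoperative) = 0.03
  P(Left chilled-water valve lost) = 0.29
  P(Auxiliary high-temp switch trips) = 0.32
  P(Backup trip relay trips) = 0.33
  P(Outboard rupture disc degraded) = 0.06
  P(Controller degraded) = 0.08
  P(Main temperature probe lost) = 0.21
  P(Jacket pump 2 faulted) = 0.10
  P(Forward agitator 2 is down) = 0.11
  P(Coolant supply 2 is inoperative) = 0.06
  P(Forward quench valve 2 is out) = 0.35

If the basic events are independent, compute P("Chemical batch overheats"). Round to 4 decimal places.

P(Agitation branch inoperative) [AND] = 0.29 × 0.17 × 0.03 = 0.001479
P(Quench path fails) [AND] = 0.28 × 0.001479 = 0.000414
P(Temperature loop fails) [AND] = 0.29 × 0.32 × 0.33 = 0.030624
P(Interlock chain fails) [OR] = 1 − (1−0.030624) × (1−0.06) = 0.088787
P(Vent system fails) [OR] = 1 − (1−0.08) × (1−0.21) = 0.273200
P(Cooling jacket down) [OR] = 1 − (1−0.10) × (1−0.11) × (1−0.06) = 0.247060
P(Agitation branch 2 unavailable) [OR] = 1 − (1−0.273200) × (1−0.247060) × (1−0.35) = 0.644296
P(Chemical batch overheats) [OR] = 1 − (1−0.000414) × (1−0.088787) × (1−0.644296) = 0.676012
Rounded to 4 decimal places: P(Chemical batch overheats) ≈ 0.6760.

0.6760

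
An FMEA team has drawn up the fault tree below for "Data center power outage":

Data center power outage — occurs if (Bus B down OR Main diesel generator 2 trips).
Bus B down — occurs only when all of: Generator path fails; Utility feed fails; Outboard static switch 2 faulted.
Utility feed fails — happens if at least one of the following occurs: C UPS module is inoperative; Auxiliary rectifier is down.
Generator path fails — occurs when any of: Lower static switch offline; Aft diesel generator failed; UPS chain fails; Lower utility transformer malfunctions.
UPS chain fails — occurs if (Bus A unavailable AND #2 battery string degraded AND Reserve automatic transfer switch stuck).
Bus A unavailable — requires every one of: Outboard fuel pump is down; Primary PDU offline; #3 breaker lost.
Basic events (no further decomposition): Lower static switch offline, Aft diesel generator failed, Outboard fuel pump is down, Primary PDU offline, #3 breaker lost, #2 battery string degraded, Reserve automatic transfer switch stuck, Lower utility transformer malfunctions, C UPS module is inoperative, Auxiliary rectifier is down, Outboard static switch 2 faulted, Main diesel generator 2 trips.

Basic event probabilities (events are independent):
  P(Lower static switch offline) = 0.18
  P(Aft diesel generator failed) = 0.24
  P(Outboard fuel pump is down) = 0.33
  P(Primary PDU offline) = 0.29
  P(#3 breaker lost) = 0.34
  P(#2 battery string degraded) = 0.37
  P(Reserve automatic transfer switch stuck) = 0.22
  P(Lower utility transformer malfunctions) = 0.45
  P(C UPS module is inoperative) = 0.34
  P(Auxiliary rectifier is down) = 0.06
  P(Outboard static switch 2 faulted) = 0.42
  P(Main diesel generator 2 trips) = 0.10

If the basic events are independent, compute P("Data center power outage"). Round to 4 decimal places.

0.1944

P(Bus A unavailable) [AND] = 0.33 × 0.29 × 0.34 = 0.032538
P(UPS chain fails) [AND] = 0.032538 × 0.37 × 0.22 = 0.002649
P(Generator path fails) [OR] = 1 − (1−0.18) × (1−0.24) × (1−0.002649) × (1−0.45) = 0.658148
P(Utility feed fails) [OR] = 1 − (1−0.34) × (1−0.06) = 0.379600
P(Bus B down) [AND] = 0.658148 × 0.379600 × 0.42 = 0.104930
P(Data center power outage) [OR] = 1 − (1−0.104930) × (1−0.10) = 0.194437
Rounded to 4 decimal places: P(Data center power outage) ≈ 0.1944.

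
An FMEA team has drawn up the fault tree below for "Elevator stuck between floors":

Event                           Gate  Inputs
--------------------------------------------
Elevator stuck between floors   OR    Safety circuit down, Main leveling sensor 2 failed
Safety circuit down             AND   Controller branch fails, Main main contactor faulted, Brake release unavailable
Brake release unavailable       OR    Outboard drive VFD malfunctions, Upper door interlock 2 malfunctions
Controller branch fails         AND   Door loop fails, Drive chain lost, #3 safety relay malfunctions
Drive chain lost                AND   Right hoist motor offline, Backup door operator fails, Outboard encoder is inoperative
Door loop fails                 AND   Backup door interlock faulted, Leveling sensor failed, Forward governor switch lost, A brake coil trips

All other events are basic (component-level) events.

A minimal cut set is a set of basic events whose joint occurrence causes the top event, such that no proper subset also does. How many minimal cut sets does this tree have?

3

Door loop fails [AND]: one cut set from each child combined → 1 × 1 × 1 × 1 = 1 cut set(s).
Drive chain lost [AND]: one cut set from each child combined → 1 × 1 × 1 = 1 cut set(s).
Controller branch fails [AND]: one cut set from each child combined → 1 × 1 × 1 = 1 cut set(s).
Brake release unavailable [OR]: union of children's cut sets → 2 cut set(s).
Safety circuit down [AND]: one cut set from each child combined → 1 × 1 × 2 = 2 cut set(s).
Elevator stuck between floors [OR]: union of children's cut sets → 3 cut set(s).
Minimal cut sets: {#3 safety relay malfunctions, A brake coil trips, Backup door interlock faulted, Backup door operator fails, Forward governor switch lost, Leveling sensor failed, Main main contactor faulted, Outboard drive VFD malfunctions, Outboard encoder is inoperative, Right hoist motor offline}; {#3 safety relay malfunctions, A brake coil trips, Backup door interlock faulted, Backup door operator fails, Forward governor switch lost, Leveling sensor failed, Main main contactor faulted, Outboard encoder is inoperative, Right hoist motor offline, Upper door interlock 2 malfunctions}; {Main leveling sensor 2 failed}.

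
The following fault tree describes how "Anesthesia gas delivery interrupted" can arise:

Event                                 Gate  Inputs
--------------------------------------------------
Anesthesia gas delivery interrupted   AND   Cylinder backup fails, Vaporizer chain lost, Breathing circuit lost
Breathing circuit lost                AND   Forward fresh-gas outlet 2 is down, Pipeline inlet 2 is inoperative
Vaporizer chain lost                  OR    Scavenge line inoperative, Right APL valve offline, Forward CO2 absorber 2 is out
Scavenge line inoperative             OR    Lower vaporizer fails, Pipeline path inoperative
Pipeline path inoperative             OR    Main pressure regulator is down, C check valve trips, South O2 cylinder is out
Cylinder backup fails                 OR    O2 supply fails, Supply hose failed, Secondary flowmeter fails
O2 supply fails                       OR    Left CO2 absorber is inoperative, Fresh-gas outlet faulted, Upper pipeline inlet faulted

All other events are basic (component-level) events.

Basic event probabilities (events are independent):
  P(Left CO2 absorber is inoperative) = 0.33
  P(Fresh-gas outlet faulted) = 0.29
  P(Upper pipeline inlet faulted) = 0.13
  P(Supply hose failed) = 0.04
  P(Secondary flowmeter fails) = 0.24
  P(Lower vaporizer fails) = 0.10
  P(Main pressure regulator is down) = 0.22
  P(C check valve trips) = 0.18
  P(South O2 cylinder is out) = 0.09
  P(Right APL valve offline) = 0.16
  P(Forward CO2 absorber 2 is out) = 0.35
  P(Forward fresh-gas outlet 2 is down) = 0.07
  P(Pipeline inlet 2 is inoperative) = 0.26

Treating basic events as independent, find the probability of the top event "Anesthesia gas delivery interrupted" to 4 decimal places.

P(O2 supply fails) [OR] = 1 − (1−0.33) × (1−0.29) × (1−0.13) = 0.586141
P(Cylinder backup fails) [OR] = 1 − (1−0.586141) × (1−0.04) × (1−0.24) = 0.698048
P(Pipeline path inoperative) [OR] = 1 − (1−0.22) × (1−0.18) × (1−0.09) = 0.417964
P(Scavenge line inoperative) [OR] = 1 − (1−0.10) × (1−0.417964) = 0.476168
P(Vaporizer chain lost) [OR] = 1 − (1−0.476168) × (1−0.16) × (1−0.35) = 0.713988
P(Breathing circuit lost) [AND] = 0.07 × 0.26 = 0.018200
P(Anesthesia gas delivery interrupted) [AND] = 0.698048 × 0.713988 × 0.018200 = 0.009071
Rounded to 4 decimal places: P(Anesthesia gas delivery interrupted) ≈ 0.0091.

0.0091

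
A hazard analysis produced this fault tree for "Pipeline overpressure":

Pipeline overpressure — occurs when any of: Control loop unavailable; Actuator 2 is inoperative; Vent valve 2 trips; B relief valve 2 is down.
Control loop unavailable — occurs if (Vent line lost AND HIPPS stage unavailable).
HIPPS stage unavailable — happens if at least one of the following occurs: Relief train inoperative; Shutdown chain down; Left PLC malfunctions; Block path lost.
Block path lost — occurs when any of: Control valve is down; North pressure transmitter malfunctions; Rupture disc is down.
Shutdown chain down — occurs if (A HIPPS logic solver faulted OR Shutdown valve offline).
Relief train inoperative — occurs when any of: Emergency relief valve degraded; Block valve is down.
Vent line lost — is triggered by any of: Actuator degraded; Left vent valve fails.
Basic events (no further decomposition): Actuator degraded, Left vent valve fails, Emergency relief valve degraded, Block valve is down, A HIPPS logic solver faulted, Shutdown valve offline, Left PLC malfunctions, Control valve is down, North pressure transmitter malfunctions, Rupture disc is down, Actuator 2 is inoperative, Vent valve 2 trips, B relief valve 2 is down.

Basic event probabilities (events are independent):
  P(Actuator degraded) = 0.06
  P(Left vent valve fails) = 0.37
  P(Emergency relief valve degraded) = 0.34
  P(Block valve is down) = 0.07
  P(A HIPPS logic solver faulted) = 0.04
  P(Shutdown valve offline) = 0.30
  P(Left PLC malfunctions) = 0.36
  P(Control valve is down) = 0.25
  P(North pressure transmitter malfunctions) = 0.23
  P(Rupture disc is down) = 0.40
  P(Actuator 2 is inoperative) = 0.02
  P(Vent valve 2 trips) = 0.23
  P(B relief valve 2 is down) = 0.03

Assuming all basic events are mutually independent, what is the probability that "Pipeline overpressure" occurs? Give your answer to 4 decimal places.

0.5392

P(Vent line lost) [OR] = 1 − (1−0.06) × (1−0.37) = 0.407800
P(Relief train inoperative) [OR] = 1 − (1−0.34) × (1−0.07) = 0.386200
P(Shutdown chain down) [OR] = 1 − (1−0.04) × (1−0.30) = 0.328000
P(Block path lost) [OR] = 1 − (1−0.25) × (1−0.23) × (1−0.40) = 0.653500
P(HIPPS stage unavailable) [OR] = 1 − (1−0.386200) × (1−0.328000) × (1−0.36) × (1−0.653500) = 0.908530
P(Control loop unavailable) [AND] = 0.407800 × 0.908530 = 0.370499
P(Pipeline overpressure) [OR] = 1 − (1−0.370499) × (1−0.02) × (1−0.23) × (1−0.03) = 0.539229
Rounded to 4 decimal places: P(Pipeline overpressure) ≈ 0.5392.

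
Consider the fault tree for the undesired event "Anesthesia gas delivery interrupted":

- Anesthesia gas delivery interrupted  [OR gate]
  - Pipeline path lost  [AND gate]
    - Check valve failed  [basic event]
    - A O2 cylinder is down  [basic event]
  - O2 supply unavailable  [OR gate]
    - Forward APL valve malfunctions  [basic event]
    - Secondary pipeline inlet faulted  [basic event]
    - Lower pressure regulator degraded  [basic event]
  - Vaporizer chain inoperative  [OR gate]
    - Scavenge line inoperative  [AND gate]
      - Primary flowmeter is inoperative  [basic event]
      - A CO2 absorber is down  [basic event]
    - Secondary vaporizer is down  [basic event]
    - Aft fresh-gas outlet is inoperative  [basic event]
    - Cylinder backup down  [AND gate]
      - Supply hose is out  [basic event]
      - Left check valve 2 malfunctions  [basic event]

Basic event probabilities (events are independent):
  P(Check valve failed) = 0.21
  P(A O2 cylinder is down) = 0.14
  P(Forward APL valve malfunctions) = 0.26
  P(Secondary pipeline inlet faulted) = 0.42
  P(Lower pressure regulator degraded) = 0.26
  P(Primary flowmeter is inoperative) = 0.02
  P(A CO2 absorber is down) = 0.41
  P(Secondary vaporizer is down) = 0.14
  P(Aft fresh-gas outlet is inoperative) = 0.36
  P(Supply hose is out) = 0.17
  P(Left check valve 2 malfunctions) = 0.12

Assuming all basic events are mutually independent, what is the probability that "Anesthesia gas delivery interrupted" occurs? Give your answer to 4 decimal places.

0.8352

P(Pipeline path lost) [AND] = 0.21 × 0.14 = 0.029400
P(O2 supply unavailable) [OR] = 1 − (1−0.26) × (1−0.42) × (1−0.26) = 0.682392
P(Scavenge line inoperative) [AND] = 0.02 × 0.41 = 0.008200
P(Cylinder backup down) [AND] = 0.17 × 0.12 = 0.020400
P(Vaporizer chain inoperative) [OR] = 1 − (1−0.008200) × (1−0.14) × (1−0.36) × (1−0.020400) = 0.465249
P(Anesthesia gas delivery interrupted) [OR] = 1 − (1−0.029400) × (1−0.682392) × (1−0.465249) = 0.835152
Rounded to 4 decimal places: P(Anesthesia gas delivery interrupted) ≈ 0.8352.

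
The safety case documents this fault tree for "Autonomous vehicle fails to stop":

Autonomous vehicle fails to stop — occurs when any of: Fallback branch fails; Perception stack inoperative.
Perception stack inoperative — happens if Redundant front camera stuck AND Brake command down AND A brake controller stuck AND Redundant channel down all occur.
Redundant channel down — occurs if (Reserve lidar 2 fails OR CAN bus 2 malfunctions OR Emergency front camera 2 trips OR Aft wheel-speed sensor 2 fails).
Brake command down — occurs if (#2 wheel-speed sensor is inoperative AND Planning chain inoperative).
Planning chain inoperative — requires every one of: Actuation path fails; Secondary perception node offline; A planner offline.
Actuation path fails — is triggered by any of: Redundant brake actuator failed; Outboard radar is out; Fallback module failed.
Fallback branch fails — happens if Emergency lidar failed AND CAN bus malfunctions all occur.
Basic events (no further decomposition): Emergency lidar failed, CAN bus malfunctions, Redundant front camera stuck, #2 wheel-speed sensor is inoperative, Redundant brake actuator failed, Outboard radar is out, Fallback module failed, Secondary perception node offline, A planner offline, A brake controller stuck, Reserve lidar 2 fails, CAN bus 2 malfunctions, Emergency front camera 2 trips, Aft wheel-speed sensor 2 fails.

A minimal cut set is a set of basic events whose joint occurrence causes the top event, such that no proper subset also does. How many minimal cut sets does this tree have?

13

Fallback branch fails [AND]: one cut set from each child combined → 1 × 1 = 1 cut set(s).
Actuation path fails [OR]: union of children's cut sets → 3 cut set(s).
Planning chain inoperative [AND]: one cut set from each child combined → 3 × 1 × 1 = 3 cut set(s).
Brake command down [AND]: one cut set from each child combined → 1 × 3 = 3 cut set(s).
Redundant channel down [OR]: union of children's cut sets → 4 cut set(s).
Perception stack inoperative [AND]: one cut set from each child combined → 1 × 3 × 1 × 4 = 12 cut set(s).
Autonomous vehicle fails to stop [OR]: union of children's cut sets → 13 cut set(s).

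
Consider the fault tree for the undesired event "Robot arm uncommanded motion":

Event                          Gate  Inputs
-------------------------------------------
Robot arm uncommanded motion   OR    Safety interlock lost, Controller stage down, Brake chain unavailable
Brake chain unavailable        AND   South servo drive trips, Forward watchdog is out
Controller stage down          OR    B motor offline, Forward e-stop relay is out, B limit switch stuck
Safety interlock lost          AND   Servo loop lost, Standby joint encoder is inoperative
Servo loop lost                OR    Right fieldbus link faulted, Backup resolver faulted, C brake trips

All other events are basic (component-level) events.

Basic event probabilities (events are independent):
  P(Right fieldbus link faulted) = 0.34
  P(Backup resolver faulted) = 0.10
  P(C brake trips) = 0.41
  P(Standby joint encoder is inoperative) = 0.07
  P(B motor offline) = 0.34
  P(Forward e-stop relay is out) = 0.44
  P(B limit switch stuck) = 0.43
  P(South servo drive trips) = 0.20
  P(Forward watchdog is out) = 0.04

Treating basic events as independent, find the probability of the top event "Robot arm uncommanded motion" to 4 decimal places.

0.8005

P(Servo loop lost) [OR] = 1 − (1−0.34) × (1−0.10) × (1−0.41) = 0.649540
P(Safety interlock lost) [AND] = 0.649540 × 0.07 = 0.045468
P(Controller stage down) [OR] = 1 − (1−0.34) × (1−0.44) × (1−0.43) = 0.789328
P(Brake chain unavailable) [AND] = 0.20 × 0.04 = 0.008000
P(Robot arm uncommanded motion) [OR] = 1 − (1−0.045468) × (1−0.789328) × (1−0.008000) = 0.800516
Rounded to 4 decimal places: P(Robot arm uncommanded motion) ≈ 0.8005.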